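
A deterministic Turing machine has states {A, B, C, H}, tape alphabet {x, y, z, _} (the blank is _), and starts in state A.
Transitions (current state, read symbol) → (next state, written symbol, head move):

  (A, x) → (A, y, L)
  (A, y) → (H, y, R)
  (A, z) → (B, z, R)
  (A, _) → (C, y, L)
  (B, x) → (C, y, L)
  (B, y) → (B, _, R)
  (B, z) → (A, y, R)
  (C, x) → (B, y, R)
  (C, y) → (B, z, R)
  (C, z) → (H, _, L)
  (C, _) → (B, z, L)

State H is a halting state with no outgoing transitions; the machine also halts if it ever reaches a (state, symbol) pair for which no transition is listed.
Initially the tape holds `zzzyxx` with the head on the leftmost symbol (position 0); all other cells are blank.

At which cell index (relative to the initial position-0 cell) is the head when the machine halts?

6

state=A head=0 tape=[z]zzyxx_   (A,z)→(B,z,R)
state=B head=1 tape=z[z]zyxx_   (B,z)→(A,y,R)
state=A head=2 tape=zy[z]yxx_   (A,z)→(B,z,R)
state=B head=3 tape=zyz[y]xx_   (B,y)→(B,_,R)
state=B head=4 tape=zyz_[x]x_   (B,x)→(C,y,L)
state=C head=3 tape=zyz[_]yx_   (C,_)→(B,z,L)
state=B head=2 tape=zy[z]zyx_   (B,z)→(A,y,R)
state=A head=3 tape=zyy[z]yx_   (A,z)→(B,z,R)
state=B head=4 tape=zyyz[y]x_   (B,y)→(B,_,R)
state=B head=5 tape=zyyz_[x]_   (B,x)→(C,y,L)
state=C head=4 tape=zyyz[_]y_   (C,_)→(B,z,L)
state=B head=3 tape=zyy[z]zy_   (B,z)→(A,y,R)
state=A head=4 tape=zyyy[z]y_   (A,z)→(B,z,R)
state=B head=5 tape=zyyyz[y]_   (B,y)→(B,_,R)
state=B head=6 tape=zyyyz_[_]
At halt the head is at cell 6.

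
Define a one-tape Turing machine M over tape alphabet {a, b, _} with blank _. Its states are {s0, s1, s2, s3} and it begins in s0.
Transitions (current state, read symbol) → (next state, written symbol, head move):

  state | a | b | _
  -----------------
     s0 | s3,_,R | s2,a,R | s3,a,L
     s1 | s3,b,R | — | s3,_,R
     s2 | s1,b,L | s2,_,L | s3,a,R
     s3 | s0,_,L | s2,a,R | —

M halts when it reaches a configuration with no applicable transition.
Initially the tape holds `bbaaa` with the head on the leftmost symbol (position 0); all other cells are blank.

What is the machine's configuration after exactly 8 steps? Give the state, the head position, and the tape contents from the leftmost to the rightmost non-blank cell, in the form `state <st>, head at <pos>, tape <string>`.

state s3, head at 2, tape a__aa

state=s0 head=0 tape=_[b]baaa   (s0,b)→(s2,a,R)
state=s2 head=1 tape=_a[b]aaa   (s2,b)→(s2,_,L)
state=s2 head=0 tape=_[a]_aaa   (s2,a)→(s1,b,L)
state=s1 head=-1 tape=[_]b_aaa   (s1,_)→(s3,_,R)
state=s3 head=0 tape=_[b]_aaa   (s3,b)→(s2,a,R)
state=s2 head=1 tape=_a[_]aaa   (s2,_)→(s3,a,R)
state=s3 head=2 tape=_aa[a]aa   (s3,a)→(s0,_,L)
state=s0 head=1 tape=_a[a]_aa   (s0,a)→(s3,_,R)
state=s3 head=2 tape=_a_[_]aa
After 8 steps: state s3, head at 2, tape a__aa.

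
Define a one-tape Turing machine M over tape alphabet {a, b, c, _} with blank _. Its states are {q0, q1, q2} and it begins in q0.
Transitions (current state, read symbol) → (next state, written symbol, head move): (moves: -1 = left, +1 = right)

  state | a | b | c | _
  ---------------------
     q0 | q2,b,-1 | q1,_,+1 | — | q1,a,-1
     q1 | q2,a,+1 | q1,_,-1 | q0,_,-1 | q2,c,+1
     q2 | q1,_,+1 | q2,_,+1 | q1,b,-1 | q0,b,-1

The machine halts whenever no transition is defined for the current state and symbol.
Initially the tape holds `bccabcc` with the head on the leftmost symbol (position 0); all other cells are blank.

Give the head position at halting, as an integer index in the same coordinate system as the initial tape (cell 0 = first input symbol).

q0 | ___[b]ccabcc   read b → write _, move +1, go to q1
q1 | ____[c]cabcc   read c → write _, move -1, go to q0
q0 | ___[_]_cabcc   read _ → write a, move -1, go to q1
q1 | __[_]a_cabcc   read _ → write c, move +1, go to q2
q2 | __c[a]_cabcc   read a → write _, move +1, go to q1
q1 | __c_[_]cabcc   read _ → write c, move +1, go to q2
q2 | __c_c[c]abcc   read c → write b, move -1, go to q1
q1 | __c_[c]babcc   read c → write _, move -1, go to q0
q0 | __c[_]_babcc   read _ → write a, move -1, go to q1
q1 | __[c]a_babcc   read c → write _, move -1, go to q0
q0 | _[_]_a_babcc   read _ → write a, move -1, go to q1
q1 | [_]a_a_babcc   read _ → write c, move +1, go to q2
q2 | c[a]_a_babcc   read a → write _, move +1, go to q1
q1 | c_[_]a_babcc   read _ → write c, move +1, go to q2
q2 | c_c[a]_babcc   read a → write _, move +1, go to q1
q1 | c_c_[_]babcc   read _ → write c, move +1, go to q2
q2 | c_c_c[b]abcc   read b → write _, move +1, go to q2
q2 | c_c_c_[a]bcc   read a → write _, move +1, go to q1
q1 | c_c_c__[b]cc   read b → write _, move -1, go to q1
q1 | c_c_c_[_]_cc   read _ → write c, move +1, go to q2
q2 | c_c_c_c[_]cc   read _ → write b, move -1, go to q0
q0 | c_c_c_[c]bcc
At halt the head is at cell 3.

3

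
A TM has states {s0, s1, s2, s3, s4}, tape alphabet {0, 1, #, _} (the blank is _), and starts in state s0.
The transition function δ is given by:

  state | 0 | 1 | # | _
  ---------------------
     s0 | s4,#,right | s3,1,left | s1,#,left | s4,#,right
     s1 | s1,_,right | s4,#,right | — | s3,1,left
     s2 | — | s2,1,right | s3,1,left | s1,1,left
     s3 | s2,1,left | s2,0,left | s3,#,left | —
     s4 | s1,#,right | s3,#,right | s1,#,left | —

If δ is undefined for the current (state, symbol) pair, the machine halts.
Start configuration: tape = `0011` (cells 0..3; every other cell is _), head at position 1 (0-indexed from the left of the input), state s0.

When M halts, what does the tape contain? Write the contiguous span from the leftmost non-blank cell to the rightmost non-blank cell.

111#10

state=s0 head=1 tape=___0[0]11   (s0,0)→(s4,#,right)
state=s4 head=2 tape=___0#[1]1   (s4,1)→(s3,#,right)
state=s3 head=3 tape=___0##[1]   (s3,1)→(s2,0,left)
state=s2 head=2 tape=___0#[#]0   (s2,#)→(s3,1,left)
state=s3 head=1 tape=___0[#]10   (s3,#)→(s3,#,left)
state=s3 head=0 tape=___[0]#10   (s3,0)→(s2,1,left)
state=s2 head=-1 tape=__[_]1#10   (s2,_)→(s1,1,left)
state=s1 head=-2 tape=_[_]11#10   (s1,_)→(s3,1,left)
state=s3 head=-3 tape=[_]111#10
The non-blank tape span at halt is 111#10.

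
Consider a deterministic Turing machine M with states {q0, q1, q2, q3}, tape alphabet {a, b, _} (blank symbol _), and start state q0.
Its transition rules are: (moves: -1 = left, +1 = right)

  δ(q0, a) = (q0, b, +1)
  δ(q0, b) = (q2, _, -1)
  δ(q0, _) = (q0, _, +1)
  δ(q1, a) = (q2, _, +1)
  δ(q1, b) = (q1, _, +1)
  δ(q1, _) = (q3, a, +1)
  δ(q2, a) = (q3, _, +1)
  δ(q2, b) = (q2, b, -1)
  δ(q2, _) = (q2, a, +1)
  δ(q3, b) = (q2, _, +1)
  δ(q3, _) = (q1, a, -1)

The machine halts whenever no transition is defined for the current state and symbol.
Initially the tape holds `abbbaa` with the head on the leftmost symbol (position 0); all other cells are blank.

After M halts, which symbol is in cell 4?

_

state=q0 head=0 tape=_[a]bbbaa   (q0,a)→(q0,b,+1)
state=q0 head=1 tape=_b[b]bbaa   (q0,b)→(q2,_,-1)
state=q2 head=0 tape=_[b]_bbaa   (q2,b)→(q2,b,-1)
state=q2 head=-1 tape=[_]b_bbaa   (q2,_)→(q2,a,+1)
state=q2 head=0 tape=a[b]_bbaa   (q2,b)→(q2,b,-1)
state=q2 head=-1 tape=[a]b_bbaa   (q2,a)→(q3,_,+1)
state=q3 head=0 tape=_[b]_bbaa   (q3,b)→(q2,_,+1)
state=q2 head=1 tape=__[_]bbaa   (q2,_)→(q2,a,+1)
state=q2 head=2 tape=__a[b]baa   (q2,b)→(q2,b,-1)
state=q2 head=1 tape=__[a]bbaa   (q2,a)→(q3,_,+1)
state=q3 head=2 tape=___[b]baa   (q3,b)→(q2,_,+1)
state=q2 head=3 tape=____[b]aa   (q2,b)→(q2,b,-1)
state=q2 head=2 tape=___[_]baa   (q2,_)→(q2,a,+1)
state=q2 head=3 tape=___a[b]aa   (q2,b)→(q2,b,-1)
state=q2 head=2 tape=___[a]baa   (q2,a)→(q3,_,+1)
state=q3 head=3 tape=____[b]aa   (q3,b)→(q2,_,+1)
state=q2 head=4 tape=_____[a]a   (q2,a)→(q3,_,+1)
state=q3 head=5 tape=______[a]
Cell 4 holds _ when M halts.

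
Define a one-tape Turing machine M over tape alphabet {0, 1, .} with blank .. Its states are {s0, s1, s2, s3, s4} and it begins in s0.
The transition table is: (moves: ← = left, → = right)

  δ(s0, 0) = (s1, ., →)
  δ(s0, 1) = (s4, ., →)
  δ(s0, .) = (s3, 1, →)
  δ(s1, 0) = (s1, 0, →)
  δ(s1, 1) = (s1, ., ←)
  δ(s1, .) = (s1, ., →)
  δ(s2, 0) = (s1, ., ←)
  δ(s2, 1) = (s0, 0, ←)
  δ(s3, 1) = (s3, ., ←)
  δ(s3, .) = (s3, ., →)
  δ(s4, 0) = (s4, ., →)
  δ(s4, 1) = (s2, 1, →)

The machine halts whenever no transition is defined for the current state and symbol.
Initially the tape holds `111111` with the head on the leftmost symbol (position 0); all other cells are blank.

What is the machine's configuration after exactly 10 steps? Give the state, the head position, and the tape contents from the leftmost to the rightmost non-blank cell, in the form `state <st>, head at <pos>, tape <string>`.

state=s0 head=0 tape=[1]11111.   (s0,1)→(s4,.,→)
state=s4 head=1 tape=.[1]1111.   (s4,1)→(s2,1,→)
state=s2 head=2 tape=.1[1]111.   (s2,1)→(s0,0,←)
state=s0 head=1 tape=.[1]0111.   (s0,1)→(s4,.,→)
state=s4 head=2 tape=..[0]111.   (s4,0)→(s4,.,→)
state=s4 head=3 tape=...[1]11.   (s4,1)→(s2,1,→)
state=s2 head=4 tape=...1[1]1.   (s2,1)→(s0,0,←)
state=s0 head=3 tape=...[1]01.   (s0,1)→(s4,.,→)
state=s4 head=4 tape=....[0]1.   (s4,0)→(s4,.,→)
state=s4 head=5 tape=.....[1].   (s4,1)→(s2,1,→)
state=s2 head=6 tape=.....1[.]
After 10 steps: state s2, head at 6, tape 1.

state s2, head at 6, tape 1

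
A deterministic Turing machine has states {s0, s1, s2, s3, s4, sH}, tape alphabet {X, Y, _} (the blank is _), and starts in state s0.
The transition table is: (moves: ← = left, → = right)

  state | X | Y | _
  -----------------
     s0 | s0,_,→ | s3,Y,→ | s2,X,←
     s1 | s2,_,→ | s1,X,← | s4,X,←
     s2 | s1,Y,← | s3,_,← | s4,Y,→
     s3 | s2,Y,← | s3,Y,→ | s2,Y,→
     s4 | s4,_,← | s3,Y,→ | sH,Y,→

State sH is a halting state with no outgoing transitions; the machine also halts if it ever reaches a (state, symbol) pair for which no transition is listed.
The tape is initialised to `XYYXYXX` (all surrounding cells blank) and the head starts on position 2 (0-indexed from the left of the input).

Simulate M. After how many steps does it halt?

state=s0 head=2 tape=_XY[Y]XYXX   (s0,Y)→(s3,Y,→)
state=s3 head=3 tape=_XYY[X]YXX   (s3,X)→(s2,Y,←)
state=s2 head=2 tape=_XY[Y]YYXX   (s2,Y)→(s3,_,←)
state=s3 head=1 tape=_X[Y]_YYXX   (s3,Y)→(s3,Y,→)
state=s3 head=2 tape=_XY[_]YYXX   (s3,_)→(s2,Y,→)
state=s2 head=3 tape=_XYY[Y]YXX   (s2,Y)→(s3,_,←)
state=s3 head=2 tape=_XY[Y]_YXX   (s3,Y)→(s3,Y,→)
state=s3 head=3 tape=_XYY[_]YXX   (s3,_)→(s2,Y,→)
state=s2 head=4 tape=_XYYY[Y]XX   (s2,Y)→(s3,_,←)
state=s3 head=3 tape=_XYY[Y]_XX   (s3,Y)→(s3,Y,→)
state=s3 head=4 tape=_XYYY[_]XX   (s3,_)→(s2,Y,→)
state=s2 head=5 tape=_XYYYY[X]X   (s2,X)→(s1,Y,←)
state=s1 head=4 tape=_XYYY[Y]YX   (s1,Y)→(s1,X,←)
state=s1 head=3 tape=_XYY[Y]XYX   (s1,Y)→(s1,X,←)
state=s1 head=2 tape=_XY[Y]XXYX   (s1,Y)→(s1,X,←)
state=s1 head=1 tape=_X[Y]XXXYX   (s1,Y)→(s1,X,←)
state=s1 head=0 tape=_[X]XXXXYX   (s1,X)→(s2,_,→)
state=s2 head=1 tape=__[X]XXXYX   (s2,X)→(s1,Y,←)
state=s1 head=0 tape=_[_]YXXXYX   (s1,_)→(s4,X,←)
state=s4 head=-1 tape=[_]XYXXXYX   (s4,_)→(sH,Y,→)
state=sH head=0 tape=Y[X]YXXXYX
M halts after 20 transitions.

20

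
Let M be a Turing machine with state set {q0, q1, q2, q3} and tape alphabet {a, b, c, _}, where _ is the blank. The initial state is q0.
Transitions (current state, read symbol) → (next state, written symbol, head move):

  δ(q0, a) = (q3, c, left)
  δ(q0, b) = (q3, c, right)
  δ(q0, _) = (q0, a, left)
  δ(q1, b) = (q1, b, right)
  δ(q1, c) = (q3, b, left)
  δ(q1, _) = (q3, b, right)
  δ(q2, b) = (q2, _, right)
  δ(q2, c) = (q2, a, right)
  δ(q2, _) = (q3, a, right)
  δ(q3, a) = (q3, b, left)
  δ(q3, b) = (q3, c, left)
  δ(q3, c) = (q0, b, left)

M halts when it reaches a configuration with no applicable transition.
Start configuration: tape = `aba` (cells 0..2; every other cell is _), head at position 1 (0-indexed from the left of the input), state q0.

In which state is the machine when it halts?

q3

q0 | _a[b]a   read b → write c, move right, go to q3
q3 | _ac[a]   read a → write b, move left, go to q3
q3 | _a[c]b   read c → write b, move left, go to q0
q0 | _[a]bb   read a → write c, move left, go to q3
q3 | [_]cbb
No transition is defined for (q3, _); M halts in state q3.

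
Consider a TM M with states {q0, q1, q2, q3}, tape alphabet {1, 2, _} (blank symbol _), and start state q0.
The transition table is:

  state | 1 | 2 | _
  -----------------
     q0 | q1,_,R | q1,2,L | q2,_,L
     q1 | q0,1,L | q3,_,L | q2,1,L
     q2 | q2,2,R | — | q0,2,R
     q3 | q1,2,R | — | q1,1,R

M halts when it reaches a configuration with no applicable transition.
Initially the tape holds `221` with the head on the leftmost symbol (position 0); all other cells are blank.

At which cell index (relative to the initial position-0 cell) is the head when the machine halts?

q0 | __[2]21   read 2 → write 2, move L, go to q1
q1 | _[_]221   read _ → write 1, move L, go to q2
q2 | [_]1221   read _ → write 2, move R, go to q0
q0 | 2[1]221   read 1 → write _, move R, go to q1
q1 | 2_[2]21   read 2 → write _, move L, go to q3
q3 | 2[_]_21   read _ → write 1, move R, go to q1
q1 | 21[_]21   read _ → write 1, move L, go to q2
q2 | 2[1]121   read 1 → write 2, move R, go to q2
q2 | 22[1]21   read 1 → write 2, move R, go to q2
q2 | 222[2]1
At halt the head is at cell 1.

1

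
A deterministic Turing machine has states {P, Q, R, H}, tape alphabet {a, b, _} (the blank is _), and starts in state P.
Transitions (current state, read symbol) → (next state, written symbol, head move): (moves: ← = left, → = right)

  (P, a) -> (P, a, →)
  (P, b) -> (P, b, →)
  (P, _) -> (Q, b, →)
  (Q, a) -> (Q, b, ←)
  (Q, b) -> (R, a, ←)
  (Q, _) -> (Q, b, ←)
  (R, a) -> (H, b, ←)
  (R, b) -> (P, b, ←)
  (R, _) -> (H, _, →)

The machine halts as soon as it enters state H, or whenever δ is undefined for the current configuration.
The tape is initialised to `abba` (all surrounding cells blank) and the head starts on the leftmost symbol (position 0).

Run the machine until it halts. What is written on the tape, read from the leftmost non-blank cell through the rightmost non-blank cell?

abbbab

state=P head=0 tape=[a]bba__   (P,a)→(P,a,→)
state=P head=1 tape=a[b]ba__   (P,b)→(P,b,→)
state=P head=2 tape=ab[b]a__   (P,b)→(P,b,→)
state=P head=3 tape=abb[a]__   (P,a)→(P,a,→)
state=P head=4 tape=abba[_]_   (P,_)→(Q,b,→)
state=Q head=5 tape=abbab[_]   (Q,_)→(Q,b,←)
state=Q head=4 tape=abba[b]b   (Q,b)→(R,a,←)
state=R head=3 tape=abb[a]ab   (R,a)→(H,b,←)
state=H head=2 tape=ab[b]bab
The non-blank tape span at halt is abbbab.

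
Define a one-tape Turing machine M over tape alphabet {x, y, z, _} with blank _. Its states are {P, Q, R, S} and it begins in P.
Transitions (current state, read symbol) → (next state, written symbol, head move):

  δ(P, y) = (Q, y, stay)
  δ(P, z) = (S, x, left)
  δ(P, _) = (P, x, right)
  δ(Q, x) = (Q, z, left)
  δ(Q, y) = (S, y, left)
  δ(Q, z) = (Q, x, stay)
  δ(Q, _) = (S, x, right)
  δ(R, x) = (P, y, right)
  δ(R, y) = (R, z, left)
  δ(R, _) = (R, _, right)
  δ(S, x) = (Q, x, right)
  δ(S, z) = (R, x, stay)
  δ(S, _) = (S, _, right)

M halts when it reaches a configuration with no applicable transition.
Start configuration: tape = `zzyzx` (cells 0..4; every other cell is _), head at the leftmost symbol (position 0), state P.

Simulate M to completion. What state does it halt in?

P | _[z]zyzx   read z → write x, move left, go to S
S | [_]xzyzx   read _ → write _, move right, go to S
S | _[x]zyzx   read x → write x, move right, go to Q
Q | _x[z]yzx   read z → write x, move stay, go to Q
Q | _x[x]yzx   read x → write z, move left, go to Q
Q | _[x]zyzx   read x → write z, move left, go to Q
Q | [_]zzyzx   read _ → write x, move right, go to S
S | x[z]zyzx   read z → write x, move stay, go to R
R | x[x]zyzx   read x → write y, move right, go to P
P | xy[z]yzx   read z → write x, move left, go to S
S | x[y]xyzx
No transition is defined for (S, y); M halts in state S.

S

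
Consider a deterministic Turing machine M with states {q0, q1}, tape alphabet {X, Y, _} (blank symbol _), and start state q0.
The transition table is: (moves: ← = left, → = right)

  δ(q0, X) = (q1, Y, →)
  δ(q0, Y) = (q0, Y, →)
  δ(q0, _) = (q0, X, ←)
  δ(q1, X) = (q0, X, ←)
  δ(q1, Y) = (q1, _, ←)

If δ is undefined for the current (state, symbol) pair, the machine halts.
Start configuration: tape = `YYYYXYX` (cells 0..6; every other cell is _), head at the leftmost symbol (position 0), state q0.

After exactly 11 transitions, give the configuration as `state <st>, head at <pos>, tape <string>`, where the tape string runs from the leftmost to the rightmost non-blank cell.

state q1, head at -1, tape X

q0 | _[Y]YYYXYX   read Y → write Y, move →, go to q0
q0 | _Y[Y]YYXYX   read Y → write Y, move →, go to q0
q0 | _YY[Y]YXYX   read Y → write Y, move →, go to q0
q0 | _YYY[Y]XYX   read Y → write Y, move →, go to q0
q0 | _YYYY[X]YX   read X → write Y, move →, go to q1
q1 | _YYYYY[Y]X   read Y → write _, move ←, go to q1
q1 | _YYYY[Y]_X   read Y → write _, move ←, go to q1
q1 | _YYY[Y]__X   read Y → write _, move ←, go to q1
q1 | _YY[Y]___X   read Y → write _, move ←, go to q1
q1 | _Y[Y]____X   read Y → write _, move ←, go to q1
q1 | _[Y]_____X   read Y → write _, move ←, go to q1
q1 | [_]______X
After 11 steps: state q1, head at -1, tape X.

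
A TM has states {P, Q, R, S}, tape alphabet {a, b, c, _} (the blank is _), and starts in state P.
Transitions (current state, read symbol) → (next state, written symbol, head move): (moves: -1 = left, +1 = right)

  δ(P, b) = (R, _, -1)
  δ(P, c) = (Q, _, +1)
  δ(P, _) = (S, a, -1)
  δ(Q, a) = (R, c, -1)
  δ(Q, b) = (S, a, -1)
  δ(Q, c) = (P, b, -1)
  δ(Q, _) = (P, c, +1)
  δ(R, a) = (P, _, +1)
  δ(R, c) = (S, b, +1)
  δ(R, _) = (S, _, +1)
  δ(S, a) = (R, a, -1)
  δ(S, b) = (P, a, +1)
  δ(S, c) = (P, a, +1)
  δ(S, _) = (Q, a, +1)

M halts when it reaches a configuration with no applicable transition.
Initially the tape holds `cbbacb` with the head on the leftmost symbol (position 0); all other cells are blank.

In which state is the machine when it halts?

P

state=P head=0 tape=[c]bbacb__   (P,c)→(Q,_,+1)
state=Q head=1 tape=_[b]bacb__   (Q,b)→(S,a,-1)
state=S head=0 tape=[_]abacb__   (S,_)→(Q,a,+1)
state=Q head=1 tape=a[a]bacb__   (Q,a)→(R,c,-1)
state=R head=0 tape=[a]cbacb__   (R,a)→(P,_,+1)
state=P head=1 tape=_[c]bacb__   (P,c)→(Q,_,+1)
state=Q head=2 tape=__[b]acb__   (Q,b)→(S,a,-1)
state=S head=1 tape=_[_]aacb__   (S,_)→(Q,a,+1)
state=Q head=2 tape=_a[a]acb__   (Q,a)→(R,c,-1)
state=R head=1 tape=_[a]cacb__   (R,a)→(P,_,+1)
state=P head=2 tape=__[c]acb__   (P,c)→(Q,_,+1)
state=Q head=3 tape=___[a]cb__   (Q,a)→(R,c,-1)
state=R head=2 tape=__[_]ccb__   (R,_)→(S,_,+1)
state=S head=3 tape=___[c]cb__   (S,c)→(P,a,+1)
state=P head=4 tape=___a[c]b__   (P,c)→(Q,_,+1)
state=Q head=5 tape=___a_[b]__   (Q,b)→(S,a,-1)
state=S head=4 tape=___a[_]a__   (S,_)→(Q,a,+1)
state=Q head=5 tape=___aa[a]__   (Q,a)→(R,c,-1)
state=R head=4 tape=___a[a]c__   (R,a)→(P,_,+1)
state=P head=5 tape=___a_[c]__   (P,c)→(Q,_,+1)
state=Q head=6 tape=___a__[_]_   (Q,_)→(P,c,+1)
state=P head=7 tape=___a__c[_]   (P,_)→(S,a,-1)
state=S head=6 tape=___a__[c]a   (S,c)→(P,a,+1)
state=P head=7 tape=___a__a[a]
No transition is defined for (P, a); M halts in state P.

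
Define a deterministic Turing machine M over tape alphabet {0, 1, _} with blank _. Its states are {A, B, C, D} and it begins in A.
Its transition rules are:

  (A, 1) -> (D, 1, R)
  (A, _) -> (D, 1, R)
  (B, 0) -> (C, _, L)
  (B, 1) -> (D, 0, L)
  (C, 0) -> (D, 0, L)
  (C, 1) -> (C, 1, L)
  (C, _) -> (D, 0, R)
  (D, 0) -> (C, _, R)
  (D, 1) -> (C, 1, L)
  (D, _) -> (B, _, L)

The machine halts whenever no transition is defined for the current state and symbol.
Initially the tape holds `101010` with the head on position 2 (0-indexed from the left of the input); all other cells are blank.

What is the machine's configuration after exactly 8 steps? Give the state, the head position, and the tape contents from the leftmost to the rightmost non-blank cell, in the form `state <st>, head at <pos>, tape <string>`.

state=A head=2 tape=10[1]010   (A,1)→(D,1,R)
state=D head=3 tape=101[0]10   (D,0)→(C,_,R)
state=C head=4 tape=101_[1]0   (C,1)→(C,1,L)
state=C head=3 tape=101[_]10   (C,_)→(D,0,R)
state=D head=4 tape=1010[1]0   (D,1)→(C,1,L)
state=C head=3 tape=101[0]10   (C,0)→(D,0,L)
state=D head=2 tape=10[1]010   (D,1)→(C,1,L)
state=C head=1 tape=1[0]1010   (C,0)→(D,0,L)
state=D head=0 tape=[1]01010
After 8 steps: state D, head at 0, tape 101010.

state D, head at 0, tape 101010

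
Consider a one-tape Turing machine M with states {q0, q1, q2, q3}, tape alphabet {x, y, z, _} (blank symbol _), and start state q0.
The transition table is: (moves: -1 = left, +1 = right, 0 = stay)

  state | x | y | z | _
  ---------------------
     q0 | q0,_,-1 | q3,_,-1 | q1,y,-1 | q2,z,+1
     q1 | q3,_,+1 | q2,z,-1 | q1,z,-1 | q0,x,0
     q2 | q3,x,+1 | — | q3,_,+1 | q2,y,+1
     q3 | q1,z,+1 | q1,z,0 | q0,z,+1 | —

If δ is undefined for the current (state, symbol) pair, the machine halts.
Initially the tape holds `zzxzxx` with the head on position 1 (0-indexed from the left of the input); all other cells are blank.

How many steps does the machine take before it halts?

35

state=q0 head=1 tape=__z[z]xzxx   (q0,z)→(q1,y,-1)
state=q1 head=0 tape=__[z]yxzxx   (q1,z)→(q1,z,-1)
state=q1 head=-1 tape=_[_]zyxzxx   (q1,_)→(q0,x,0)
state=q0 head=-1 tape=_[x]zyxzxx   (q0,x)→(q0,_,-1)
state=q0 head=-2 tape=[_]_zyxzxx   (q0,_)→(q2,z,+1)
state=q2 head=-1 tape=z[_]zyxzxx   (q2,_)→(q2,y,+1)
state=q2 head=0 tape=zy[z]yxzxx   (q2,z)→(q3,_,+1)
state=q3 head=1 tape=zy_[y]xzxx   (q3,y)→(q1,z,0)
state=q1 head=1 tape=zy_[z]xzxx   (q1,z)→(q1,z,-1)
state=q1 head=0 tape=zy[_]zxzxx   (q1,_)→(q0,x,0)
state=q0 head=0 tape=zy[x]zxzxx   (q0,x)→(q0,_,-1)
state=q0 head=-1 tape=z[y]_zxzxx   (q0,y)→(q3,_,-1)
state=q3 head=-2 tape=[z]__zxzxx   (q3,z)→(q0,z,+1)
state=q0 head=-1 tape=z[_]_zxzxx   (q0,_)→(q2,z,+1)
state=q2 head=0 tape=zz[_]zxzxx   (q2,_)→(q2,y,+1)
state=q2 head=1 tape=zzy[z]xzxx   (q2,z)→(q3,_,+1)
state=q3 head=2 tape=zzy_[x]zxx   (q3,x)→(q1,z,+1)
state=q1 head=3 tape=zzy_z[z]xx   (q1,z)→(q1,z,-1)
state=q1 head=2 tape=zzy_[z]zxx   (q1,z)→(q1,z,-1)
state=q1 head=1 tape=zzy[_]zzxx   (q1,_)→(q0,x,0)
state=q0 head=1 tape=zzy[x]zzxx   (q0,x)→(q0,_,-1)
state=q0 head=0 tape=zz[y]_zzxx   (q0,y)→(q3,_,-1)
state=q3 head=-1 tape=z[z]__zzxx   (q3,z)→(q0,z,+1)
state=q0 head=0 tape=zz[_]_zzxx   (q0,_)→(q2,z,+1)
state=q2 head=1 tape=zzz[_]zzxx   (q2,_)→(q2,y,+1)
state=q2 head=2 tape=zzzy[z]zxx   (q2,z)→(q3,_,+1)
state=q3 head=3 tape=zzzy_[z]xx   (q3,z)→(q0,z,+1)
state=q0 head=4 tape=zzzy_z[x]x   (q0,x)→(q0,_,-1)
state=q0 head=3 tape=zzzy_[z]_x   (q0,z)→(q1,y,-1)
state=q1 head=2 tape=zzzy[_]y_x   (q1,_)→(q0,x,0)
state=q0 head=2 tape=zzzy[x]y_x   (q0,x)→(q0,_,-1)
state=q0 head=1 tape=zzz[y]_y_x   (q0,y)→(q3,_,-1)
state=q3 head=0 tape=zz[z]__y_x   (q3,z)→(q0,z,+1)
state=q0 head=1 tape=zzz[_]_y_x   (q0,_)→(q2,z,+1)
state=q2 head=2 tape=zzzz[_]y_x   (q2,_)→(q2,y,+1)
state=q2 head=3 tape=zzzzy[y]_x
M halts after 35 transitions.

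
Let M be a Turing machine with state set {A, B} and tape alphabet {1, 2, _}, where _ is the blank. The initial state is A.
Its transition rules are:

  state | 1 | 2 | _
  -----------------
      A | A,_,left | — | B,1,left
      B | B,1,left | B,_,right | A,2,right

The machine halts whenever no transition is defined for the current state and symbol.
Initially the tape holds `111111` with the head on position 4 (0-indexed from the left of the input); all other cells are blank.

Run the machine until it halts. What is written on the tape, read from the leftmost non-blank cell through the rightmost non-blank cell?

A | __1111[1]1   read 1 → write _, move left, go to A
A | __111[1]_1   read 1 → write _, move left, go to A
A | __11[1]__1   read 1 → write _, move left, go to A
A | __1[1]___1   read 1 → write _, move left, go to A
A | __[1]____1   read 1 → write _, move left, go to A
A | _[_]_____1   read _ → write 1, move left, go to B
B | [_]1_____1   read _ → write 2, move right, go to A
A | 2[1]_____1   read 1 → write _, move left, go to A
A | [2]______1
The non-blank tape span at halt is 2______1.

2______1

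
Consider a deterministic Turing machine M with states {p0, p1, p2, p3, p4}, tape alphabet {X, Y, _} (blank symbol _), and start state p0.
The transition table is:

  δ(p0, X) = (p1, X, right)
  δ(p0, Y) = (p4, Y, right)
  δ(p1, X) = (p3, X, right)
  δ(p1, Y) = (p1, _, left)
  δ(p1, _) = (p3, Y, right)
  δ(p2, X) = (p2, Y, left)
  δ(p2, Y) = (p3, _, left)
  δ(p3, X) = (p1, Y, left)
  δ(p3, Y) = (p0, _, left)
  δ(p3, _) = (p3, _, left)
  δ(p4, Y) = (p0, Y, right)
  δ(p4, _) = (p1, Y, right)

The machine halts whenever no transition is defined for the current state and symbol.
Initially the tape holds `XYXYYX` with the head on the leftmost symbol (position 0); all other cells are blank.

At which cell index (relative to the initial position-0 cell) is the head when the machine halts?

state=p0 head=0 tape=___[X]YXYYX   (p0,X)→(p1,X,right)
state=p1 head=1 tape=___X[Y]XYYX   (p1,Y)→(p1,_,left)
state=p1 head=0 tape=___[X]_XYYX   (p1,X)→(p3,X,right)
state=p3 head=1 tape=___X[_]XYYX   (p3,_)→(p3,_,left)
state=p3 head=0 tape=___[X]_XYYX   (p3,X)→(p1,Y,left)
state=p1 head=-1 tape=__[_]Y_XYYX   (p1,_)→(p3,Y,right)
state=p3 head=0 tape=__Y[Y]_XYYX   (p3,Y)→(p0,_,left)
state=p0 head=-1 tape=__[Y]__XYYX   (p0,Y)→(p4,Y,right)
state=p4 head=0 tape=__Y[_]_XYYX   (p4,_)→(p1,Y,right)
state=p1 head=1 tape=__YY[_]XYYX   (p1,_)→(p3,Y,right)
state=p3 head=2 tape=__YYY[X]YYX   (p3,X)→(p1,Y,left)
state=p1 head=1 tape=__YY[Y]YYYX   (p1,Y)→(p1,_,left)
state=p1 head=0 tape=__Y[Y]_YYYX   (p1,Y)→(p1,_,left)
state=p1 head=-1 tape=__[Y]__YYYX   (p1,Y)→(p1,_,left)
state=p1 head=-2 tape=_[_]___YYYX   (p1,_)→(p3,Y,right)
state=p3 head=-1 tape=_Y[_]__YYYX   (p3,_)→(p3,_,left)
state=p3 head=-2 tape=_[Y]___YYYX   (p3,Y)→(p0,_,left)
state=p0 head=-3 tape=[_]____YYYX
At halt the head is at cell -3.

-3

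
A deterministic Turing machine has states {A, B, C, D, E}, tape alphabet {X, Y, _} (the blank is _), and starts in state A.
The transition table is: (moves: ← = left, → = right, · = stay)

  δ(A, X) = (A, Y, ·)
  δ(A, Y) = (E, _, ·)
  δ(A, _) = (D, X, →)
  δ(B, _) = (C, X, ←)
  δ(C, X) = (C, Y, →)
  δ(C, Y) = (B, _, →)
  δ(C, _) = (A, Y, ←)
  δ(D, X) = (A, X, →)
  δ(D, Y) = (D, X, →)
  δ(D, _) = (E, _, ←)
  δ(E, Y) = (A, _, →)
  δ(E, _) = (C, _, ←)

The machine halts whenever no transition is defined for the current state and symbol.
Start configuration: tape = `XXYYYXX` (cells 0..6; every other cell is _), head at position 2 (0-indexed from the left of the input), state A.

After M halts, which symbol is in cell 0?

_

state=A head=2 tape=__XX[Y]YYXX   (A,Y)→(E,_,·)
state=E head=2 tape=__XX[_]YYXX   (E,_)→(C,_,←)
state=C head=1 tape=__X[X]_YYXX   (C,X)→(C,Y,→)
state=C head=2 tape=__XY[_]YYXX   (C,_)→(A,Y,←)
state=A head=1 tape=__X[Y]YYYXX   (A,Y)→(E,_,·)
state=E head=1 tape=__X[_]YYYXX   (E,_)→(C,_,←)
state=C head=0 tape=__[X]_YYYXX   (C,X)→(C,Y,→)
state=C head=1 tape=__Y[_]YYYXX   (C,_)→(A,Y,←)
state=A head=0 tape=__[Y]YYYYXX   (A,Y)→(E,_,·)
state=E head=0 tape=__[_]YYYYXX   (E,_)→(C,_,←)
state=C head=-1 tape=_[_]_YYYYXX   (C,_)→(A,Y,←)
state=A head=-2 tape=[_]Y_YYYYXX   (A,_)→(D,X,→)
state=D head=-1 tape=X[Y]_YYYYXX   (D,Y)→(D,X,→)
state=D head=0 tape=XX[_]YYYYXX   (D,_)→(E,_,←)
state=E head=-1 tape=X[X]_YYYYXX
Cell 0 holds _ when M halts.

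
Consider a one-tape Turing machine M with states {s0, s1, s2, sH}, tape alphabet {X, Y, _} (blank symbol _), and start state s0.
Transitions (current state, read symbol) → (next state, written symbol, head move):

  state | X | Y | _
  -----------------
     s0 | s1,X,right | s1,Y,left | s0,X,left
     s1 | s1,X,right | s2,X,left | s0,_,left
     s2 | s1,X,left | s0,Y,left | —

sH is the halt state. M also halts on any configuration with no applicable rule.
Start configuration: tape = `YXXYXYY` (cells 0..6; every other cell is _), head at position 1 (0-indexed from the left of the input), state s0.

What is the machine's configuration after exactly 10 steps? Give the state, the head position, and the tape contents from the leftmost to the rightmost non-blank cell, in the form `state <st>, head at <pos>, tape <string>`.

state s1, head at 3, tape YXXXXXY

state=s0 head=1 tape=Y[X]XYXYY   (s0,X)→(s1,X,right)
state=s1 head=2 tape=YX[X]YXYY   (s1,X)→(s1,X,right)
state=s1 head=3 tape=YXX[Y]XYY   (s1,Y)→(s2,X,left)
state=s2 head=2 tape=YX[X]XXYY   (s2,X)→(s1,X,left)
state=s1 head=1 tape=Y[X]XXXYY   (s1,X)→(s1,X,right)
state=s1 head=2 tape=YX[X]XXYY   (s1,X)→(s1,X,right)
state=s1 head=3 tape=YXX[X]XYY   (s1,X)→(s1,X,right)
state=s1 head=4 tape=YXXX[X]YY   (s1,X)→(s1,X,right)
state=s1 head=5 tape=YXXXX[Y]Y   (s1,Y)→(s2,X,left)
state=s2 head=4 tape=YXXX[X]XY   (s2,X)→(s1,X,left)
state=s1 head=3 tape=YXX[X]XXY
After 10 steps: state s1, head at 3, tape YXXXXXY.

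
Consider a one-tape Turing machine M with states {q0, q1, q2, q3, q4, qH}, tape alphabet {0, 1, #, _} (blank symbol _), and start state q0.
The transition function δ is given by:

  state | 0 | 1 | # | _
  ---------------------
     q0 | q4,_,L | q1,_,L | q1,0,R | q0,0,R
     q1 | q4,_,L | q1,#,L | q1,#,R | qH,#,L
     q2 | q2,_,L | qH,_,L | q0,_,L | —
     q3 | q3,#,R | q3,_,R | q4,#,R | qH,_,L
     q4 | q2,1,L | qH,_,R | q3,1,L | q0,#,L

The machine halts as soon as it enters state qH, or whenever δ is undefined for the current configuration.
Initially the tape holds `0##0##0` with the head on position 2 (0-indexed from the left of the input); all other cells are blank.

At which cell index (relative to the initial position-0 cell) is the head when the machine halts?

q0 | __0#[#]0##0   read # → write 0, move R, go to q1
q1 | __0#0[0]##0   read 0 → write _, move L, go to q4
q4 | __0#[0]_##0   read 0 → write 1, move L, go to q2
q2 | __0[#]1_##0   read # → write _, move L, go to q0
q0 | __[0]_1_##0   read 0 → write _, move L, go to q4
q4 | _[_]__1_##0   read _ → write #, move L, go to q0
q0 | [_]#__1_##0   read _ → write 0, move R, go to q0
q0 | 0[#]__1_##0   read # → write 0, move R, go to q1
q1 | 00[_]_1_##0   read _ → write #, move L, go to qH
qH | 0[0]#_1_##0
At halt the head is at cell -1.

-1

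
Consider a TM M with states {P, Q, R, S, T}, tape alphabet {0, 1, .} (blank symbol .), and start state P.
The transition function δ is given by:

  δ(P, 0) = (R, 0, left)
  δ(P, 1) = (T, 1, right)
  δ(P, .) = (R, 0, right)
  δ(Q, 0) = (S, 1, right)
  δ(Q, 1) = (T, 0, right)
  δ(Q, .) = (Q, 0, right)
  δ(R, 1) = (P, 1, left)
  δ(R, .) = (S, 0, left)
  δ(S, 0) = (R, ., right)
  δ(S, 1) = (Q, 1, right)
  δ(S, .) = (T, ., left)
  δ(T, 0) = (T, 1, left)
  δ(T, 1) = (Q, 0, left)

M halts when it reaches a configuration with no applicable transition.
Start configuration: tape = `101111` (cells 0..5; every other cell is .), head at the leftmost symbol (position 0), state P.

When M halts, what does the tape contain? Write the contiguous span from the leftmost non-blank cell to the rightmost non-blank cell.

state=P head=0 tape=.....[1]01111   (P,1)→(T,1,right)
state=T head=1 tape=.....1[0]1111   (T,0)→(T,1,left)
state=T head=0 tape=.....[1]11111   (T,1)→(Q,0,left)
state=Q head=-1 tape=....[.]011111   (Q,.)→(Q,0,right)
state=Q head=0 tape=....0[0]11111   (Q,0)→(S,1,right)
state=S head=1 tape=....01[1]1111   (S,1)→(Q,1,right)
state=Q head=2 tape=....011[1]111   (Q,1)→(T,0,right)
state=T head=3 tape=....0110[1]11   (T,1)→(Q,0,left)
state=Q head=2 tape=....011[0]011   (Q,0)→(S,1,right)
state=S head=3 tape=....0111[0]11   (S,0)→(R,.,right)
state=R head=4 tape=....0111.[1]1   (R,1)→(P,1,left)
state=P head=3 tape=....0111[.]11   (P,.)→(R,0,right)
state=R head=4 tape=....01110[1]1   (R,1)→(P,1,left)
state=P head=3 tape=....0111[0]11   (P,0)→(R,0,left)
state=R head=2 tape=....011[1]011   (R,1)→(P,1,left)
state=P head=1 tape=....01[1]1011   (P,1)→(T,1,right)
state=T head=2 tape=....011[1]011   (T,1)→(Q,0,left)
state=Q head=1 tape=....01[1]0011   (Q,1)→(T,0,right)
state=T head=2 tape=....010[0]011   (T,0)→(T,1,left)
state=T head=1 tape=....01[0]1011   (T,0)→(T,1,left)
state=T head=0 tape=....0[1]11011   (T,1)→(Q,0,left)
state=Q head=-1 tape=....[0]011011   (Q,0)→(S,1,right)
state=S head=0 tape=....1[0]11011   (S,0)→(R,.,right)
state=R head=1 tape=....1.[1]1011   (R,1)→(P,1,left)
state=P head=0 tape=....1[.]11011   (P,.)→(R,0,right)
state=R head=1 tape=....10[1]1011   (R,1)→(P,1,left)
state=P head=0 tape=....1[0]11011   (P,0)→(R,0,left)
state=R head=-1 tape=....[1]011011   (R,1)→(P,1,left)
state=P head=-2 tape=...[.]1011011   (P,.)→(R,0,right)
state=R head=-1 tape=...0[1]011011   (R,1)→(P,1,left)
state=P head=-2 tape=...[0]1011011   (P,0)→(R,0,left)
state=R head=-3 tape=..[.]01011011   (R,.)→(S,0,left)
state=S head=-4 tape=.[.]001011011   (S,.)→(T,.,left)
state=T head=-5 tape=[.].001011011
The non-blank tape span at halt is 001011011.

001011011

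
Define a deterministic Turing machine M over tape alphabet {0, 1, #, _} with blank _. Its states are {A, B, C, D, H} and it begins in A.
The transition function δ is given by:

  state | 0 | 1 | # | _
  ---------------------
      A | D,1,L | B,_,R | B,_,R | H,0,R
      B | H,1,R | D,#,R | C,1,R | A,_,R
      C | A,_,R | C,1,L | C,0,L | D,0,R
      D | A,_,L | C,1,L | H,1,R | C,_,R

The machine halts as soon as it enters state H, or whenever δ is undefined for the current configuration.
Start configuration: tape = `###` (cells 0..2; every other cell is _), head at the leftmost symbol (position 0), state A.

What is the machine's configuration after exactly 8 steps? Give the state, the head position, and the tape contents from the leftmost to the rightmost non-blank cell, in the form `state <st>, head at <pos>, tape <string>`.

A | [#]##   read # → write _, move R, go to B
B | _[#]#   read # → write 1, move R, go to C
C | _1[#]   read # → write 0, move L, go to C
C | _[1]0   read 1 → write 1, move L, go to C
C | [_]10   read _ → write 0, move R, go to D
D | 0[1]0   read 1 → write 1, move L, go to C
C | [0]10   read 0 → write _, move R, go to A
A | _[1]0   read 1 → write _, move R, go to B
B | __[0]
After 8 steps: state B, head at 2, tape 0.

state B, head at 2, tape 0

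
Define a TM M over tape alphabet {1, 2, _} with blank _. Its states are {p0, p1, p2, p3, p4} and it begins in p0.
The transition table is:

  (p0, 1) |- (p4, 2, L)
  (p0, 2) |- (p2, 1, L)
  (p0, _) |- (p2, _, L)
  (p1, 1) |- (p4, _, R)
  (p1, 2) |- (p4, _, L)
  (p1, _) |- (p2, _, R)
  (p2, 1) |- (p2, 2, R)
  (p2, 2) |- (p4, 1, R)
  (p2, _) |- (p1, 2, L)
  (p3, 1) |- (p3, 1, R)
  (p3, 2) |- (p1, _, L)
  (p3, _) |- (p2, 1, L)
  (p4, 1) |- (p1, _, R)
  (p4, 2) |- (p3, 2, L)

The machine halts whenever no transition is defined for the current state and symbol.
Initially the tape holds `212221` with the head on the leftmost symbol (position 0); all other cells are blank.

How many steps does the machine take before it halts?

17

p0 | ___[2]12221   read 2 → write 1, move L, go to p2
p2 | __[_]112221   read _ → write 2, move L, go to p1
p1 | _[_]2112221   read _ → write _, move R, go to p2
p2 | __[2]112221   read 2 → write 1, move R, go to p4
p4 | __1[1]12221   read 1 → write _, move R, go to p1
p1 | __1_[1]2221   read 1 → write _, move R, go to p4
p4 | __1__[2]221   read 2 → write 2, move L, go to p3
p3 | __1_[_]2221   read _ → write 1, move L, go to p2
p2 | __1[_]12221   read _ → write 2, move L, go to p1
p1 | __[1]212221   read 1 → write _, move R, go to p4
p4 | ___[2]12221   read 2 → write 2, move L, go to p3
p3 | __[_]212221   read _ → write 1, move L, go to p2
p2 | _[_]1212221   read _ → write 2, move L, go to p1
p1 | [_]21212221   read _ → write _, move R, go to p2
p2 | _[2]1212221   read 2 → write 1, move R, go to p4
p4 | _1[1]212221   read 1 → write _, move R, go to p1
p1 | _1_[2]12221   read 2 → write _, move L, go to p4
p4 | _1[_]_12221
M halts after 17 transitions.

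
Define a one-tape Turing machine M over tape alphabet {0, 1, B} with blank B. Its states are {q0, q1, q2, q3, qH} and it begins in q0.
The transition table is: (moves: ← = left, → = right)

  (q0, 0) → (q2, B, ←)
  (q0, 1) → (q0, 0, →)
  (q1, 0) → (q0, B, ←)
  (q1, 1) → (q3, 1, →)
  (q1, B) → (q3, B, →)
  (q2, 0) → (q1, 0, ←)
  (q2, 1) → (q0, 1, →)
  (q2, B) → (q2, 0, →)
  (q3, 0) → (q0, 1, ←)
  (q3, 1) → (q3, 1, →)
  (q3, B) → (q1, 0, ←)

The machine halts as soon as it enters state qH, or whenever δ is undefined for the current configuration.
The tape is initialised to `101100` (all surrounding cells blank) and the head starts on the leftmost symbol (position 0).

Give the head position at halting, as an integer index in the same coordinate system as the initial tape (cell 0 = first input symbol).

-1

state=q0 head=0 tape=B[1]01100   (q0,1)→(q0,0,→)
state=q0 head=1 tape=B0[0]1100   (q0,0)→(q2,B,←)
state=q2 head=0 tape=B[0]B1100   (q2,0)→(q1,0,←)
state=q1 head=-1 tape=[B]0B1100   (q1,B)→(q3,B,→)
state=q3 head=0 tape=B[0]B1100   (q3,0)→(q0,1,←)
state=q0 head=-1 tape=[B]1B1100
At halt the head is at cell -1.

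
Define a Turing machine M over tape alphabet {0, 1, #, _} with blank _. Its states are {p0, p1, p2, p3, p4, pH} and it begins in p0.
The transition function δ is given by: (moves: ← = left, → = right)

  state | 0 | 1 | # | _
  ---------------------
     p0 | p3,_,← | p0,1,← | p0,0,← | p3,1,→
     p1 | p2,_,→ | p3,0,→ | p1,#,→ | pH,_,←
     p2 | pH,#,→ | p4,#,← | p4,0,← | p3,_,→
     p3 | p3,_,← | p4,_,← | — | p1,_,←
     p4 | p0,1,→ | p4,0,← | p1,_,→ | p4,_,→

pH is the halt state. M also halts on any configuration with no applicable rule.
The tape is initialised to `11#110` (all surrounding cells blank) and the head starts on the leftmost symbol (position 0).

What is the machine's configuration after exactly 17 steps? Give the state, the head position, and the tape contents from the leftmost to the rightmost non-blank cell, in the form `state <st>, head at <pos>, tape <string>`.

state p4, head at 1, tape #110

state=p0 head=0 tape=__[1]1#110   (p0,1)→(p0,1,←)
state=p0 head=-1 tape=_[_]11#110   (p0,_)→(p3,1,→)
state=p3 head=0 tape=_1[1]1#110   (p3,1)→(p4,_,←)
state=p4 head=-1 tape=_[1]_1#110   (p4,1)→(p4,0,←)
state=p4 head=-2 tape=[_]0_1#110   (p4,_)→(p4,_,→)
state=p4 head=-1 tape=_[0]_1#110   (p4,0)→(p0,1,→)
state=p0 head=0 tape=_1[_]1#110   (p0,_)→(p3,1,→)
state=p3 head=1 tape=_11[1]#110   (p3,1)→(p4,_,←)
state=p4 head=0 tape=_1[1]_#110   (p4,1)→(p4,0,←)
state=p4 head=-1 tape=_[1]0_#110   (p4,1)→(p4,0,←)
state=p4 head=-2 tape=[_]00_#110   (p4,_)→(p4,_,→)
state=p4 head=-1 tape=_[0]0_#110   (p4,0)→(p0,1,→)
state=p0 head=0 tape=_1[0]_#110   (p0,0)→(p3,_,←)
state=p3 head=-1 tape=_[1]__#110   (p3,1)→(p4,_,←)
state=p4 head=-2 tape=[_]___#110   (p4,_)→(p4,_,→)
state=p4 head=-1 tape=_[_]__#110   (p4,_)→(p4,_,→)
state=p4 head=0 tape=__[_]_#110   (p4,_)→(p4,_,→)
state=p4 head=1 tape=___[_]#110
After 17 steps: state p4, head at 1, tape #110.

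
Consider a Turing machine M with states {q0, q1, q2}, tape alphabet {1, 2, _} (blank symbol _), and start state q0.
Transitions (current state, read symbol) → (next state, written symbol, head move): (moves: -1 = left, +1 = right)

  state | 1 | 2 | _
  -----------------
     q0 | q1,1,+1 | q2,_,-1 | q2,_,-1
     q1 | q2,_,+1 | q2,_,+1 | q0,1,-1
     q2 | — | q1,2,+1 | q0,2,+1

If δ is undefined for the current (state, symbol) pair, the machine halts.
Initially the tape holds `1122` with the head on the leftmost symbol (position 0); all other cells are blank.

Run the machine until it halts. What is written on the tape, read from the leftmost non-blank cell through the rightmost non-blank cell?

1_1111

state=q0 head=0 tape=[1]122__   (q0,1)→(q1,1,+1)
state=q1 head=1 tape=1[1]22__   (q1,1)→(q2,_,+1)
state=q2 head=2 tape=1_[2]2__   (q2,2)→(q1,2,+1)
state=q1 head=3 tape=1_2[2]__   (q1,2)→(q2,_,+1)
state=q2 head=4 tape=1_2_[_]_   (q2,_)→(q0,2,+1)
state=q0 head=5 tape=1_2_2[_]   (q0,_)→(q2,_,-1)
state=q2 head=4 tape=1_2_[2]_   (q2,2)→(q1,2,+1)
state=q1 head=5 tape=1_2_2[_]   (q1,_)→(q0,1,-1)
state=q0 head=4 tape=1_2_[2]1   (q0,2)→(q2,_,-1)
state=q2 head=3 tape=1_2[_]_1   (q2,_)→(q0,2,+1)
state=q0 head=4 tape=1_22[_]1   (q0,_)→(q2,_,-1)
state=q2 head=3 tape=1_2[2]_1   (q2,2)→(q1,2,+1)
state=q1 head=4 tape=1_22[_]1   (q1,_)→(q0,1,-1)
state=q0 head=3 tape=1_2[2]11   (q0,2)→(q2,_,-1)
state=q2 head=2 tape=1_[2]_11   (q2,2)→(q1,2,+1)
state=q1 head=3 tape=1_2[_]11   (q1,_)→(q0,1,-1)
state=q0 head=2 tape=1_[2]111   (q0,2)→(q2,_,-1)
state=q2 head=1 tape=1[_]_111   (q2,_)→(q0,2,+1)
state=q0 head=2 tape=12[_]111   (q0,_)→(q2,_,-1)
state=q2 head=1 tape=1[2]_111   (q2,2)→(q1,2,+1)
state=q1 head=2 tape=12[_]111   (q1,_)→(q0,1,-1)
state=q0 head=1 tape=1[2]1111   (q0,2)→(q2,_,-1)
state=q2 head=0 tape=[1]_1111
The non-blank tape span at halt is 1_1111.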